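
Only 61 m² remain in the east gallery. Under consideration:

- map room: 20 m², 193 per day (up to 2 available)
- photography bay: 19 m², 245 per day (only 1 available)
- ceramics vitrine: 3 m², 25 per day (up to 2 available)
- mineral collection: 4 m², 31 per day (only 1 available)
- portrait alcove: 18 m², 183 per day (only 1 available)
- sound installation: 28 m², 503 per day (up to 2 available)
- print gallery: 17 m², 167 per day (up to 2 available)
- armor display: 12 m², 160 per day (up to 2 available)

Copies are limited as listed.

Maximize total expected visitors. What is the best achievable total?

1037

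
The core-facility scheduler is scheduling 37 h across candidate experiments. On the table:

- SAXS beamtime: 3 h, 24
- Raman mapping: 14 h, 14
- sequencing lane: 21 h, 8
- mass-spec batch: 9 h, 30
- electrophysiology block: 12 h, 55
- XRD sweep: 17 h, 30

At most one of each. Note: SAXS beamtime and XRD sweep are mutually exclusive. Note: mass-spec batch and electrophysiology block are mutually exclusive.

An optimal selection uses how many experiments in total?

Optimal total is 93.
SAXS beamtime + Raman mapping + electrophysiology block hits 93 at 29 h.
Any selection reaching 93 contains exactly 3 experiments.

3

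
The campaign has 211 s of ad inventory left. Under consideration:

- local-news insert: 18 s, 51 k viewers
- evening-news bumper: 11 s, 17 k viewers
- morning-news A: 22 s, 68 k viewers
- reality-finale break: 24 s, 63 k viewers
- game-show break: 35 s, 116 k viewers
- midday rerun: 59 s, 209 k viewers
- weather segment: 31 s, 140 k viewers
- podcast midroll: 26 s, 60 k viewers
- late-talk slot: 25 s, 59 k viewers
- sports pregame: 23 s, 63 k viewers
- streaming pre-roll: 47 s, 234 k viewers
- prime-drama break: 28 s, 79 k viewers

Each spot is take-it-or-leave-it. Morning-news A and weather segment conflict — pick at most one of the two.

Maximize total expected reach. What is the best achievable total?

795

Evening-news bumper + game-show break + midday rerun + weather segment + streaming pre-roll + prime-drama break uses 211 of the 211 s and totals 795.
Runner-up evening-news bumper + reality-finale break + game-show break + midday rerun + weather segment + streaming pre-roll tops out at 779.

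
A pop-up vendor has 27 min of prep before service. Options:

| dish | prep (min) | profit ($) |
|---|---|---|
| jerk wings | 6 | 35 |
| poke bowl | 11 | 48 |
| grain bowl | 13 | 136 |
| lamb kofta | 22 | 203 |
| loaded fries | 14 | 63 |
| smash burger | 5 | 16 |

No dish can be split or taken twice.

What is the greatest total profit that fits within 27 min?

219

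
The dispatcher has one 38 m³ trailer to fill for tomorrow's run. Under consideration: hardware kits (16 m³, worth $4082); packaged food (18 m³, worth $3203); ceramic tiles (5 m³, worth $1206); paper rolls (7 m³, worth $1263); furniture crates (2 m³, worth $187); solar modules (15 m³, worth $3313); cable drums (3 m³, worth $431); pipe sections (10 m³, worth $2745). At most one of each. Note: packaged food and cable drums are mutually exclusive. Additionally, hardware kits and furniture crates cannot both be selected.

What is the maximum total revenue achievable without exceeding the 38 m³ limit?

9296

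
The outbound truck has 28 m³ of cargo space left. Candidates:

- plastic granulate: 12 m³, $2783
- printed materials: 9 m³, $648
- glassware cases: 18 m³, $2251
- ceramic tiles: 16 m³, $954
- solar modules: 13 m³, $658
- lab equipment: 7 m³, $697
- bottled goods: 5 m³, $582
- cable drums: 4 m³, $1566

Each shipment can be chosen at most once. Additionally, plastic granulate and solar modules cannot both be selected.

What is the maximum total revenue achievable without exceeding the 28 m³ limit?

By revenue per m³: cable drums 391.50, plastic granulate 231.92, glassware cases 125.06 lead.
Taking plastic granulate + lab equipment + bottled goods + cable drums: 28 m³ used, 5628 in revenue.
That's the maximum — no feasible swap from here does better than 5628.

5628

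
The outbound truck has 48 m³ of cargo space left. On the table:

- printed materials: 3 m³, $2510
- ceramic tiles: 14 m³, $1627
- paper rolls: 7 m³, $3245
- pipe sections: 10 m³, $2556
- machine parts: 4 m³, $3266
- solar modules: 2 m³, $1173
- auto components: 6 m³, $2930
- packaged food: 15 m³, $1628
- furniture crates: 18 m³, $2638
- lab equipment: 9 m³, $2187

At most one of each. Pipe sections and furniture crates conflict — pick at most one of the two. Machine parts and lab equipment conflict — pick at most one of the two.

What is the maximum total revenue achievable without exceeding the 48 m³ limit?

17308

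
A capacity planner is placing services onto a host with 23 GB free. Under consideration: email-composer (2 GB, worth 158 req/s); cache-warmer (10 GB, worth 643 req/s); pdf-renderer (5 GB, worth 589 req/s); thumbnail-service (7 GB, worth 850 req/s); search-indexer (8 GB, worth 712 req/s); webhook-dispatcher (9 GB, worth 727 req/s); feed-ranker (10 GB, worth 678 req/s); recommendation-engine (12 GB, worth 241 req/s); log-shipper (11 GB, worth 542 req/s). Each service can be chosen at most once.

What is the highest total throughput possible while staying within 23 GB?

Ranking by ratio (throughput/GB): thumbnail-service 121.43, pdf-renderer 117.80, search-indexer 89.00.
A density-first pass picks email-composer + pdf-renderer + thumbnail-service + search-indexer — 2309 at 22 GB.
Replace search-indexer with webhook-dispatcher: the trade gains 15 net, giving 2324 at 23 GB.
The closest alternative, email-composer + pdf-renderer + thumbnail-service + search-indexer, reaches only 2309.

2324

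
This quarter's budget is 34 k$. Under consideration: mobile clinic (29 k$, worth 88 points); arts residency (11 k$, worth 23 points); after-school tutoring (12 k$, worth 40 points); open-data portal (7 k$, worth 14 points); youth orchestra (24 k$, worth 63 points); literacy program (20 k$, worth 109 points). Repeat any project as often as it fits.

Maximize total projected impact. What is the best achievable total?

The ratio ordering already packs tightly: after-school tutoring + literacy program, 32 k$, 149.
The spare 2 k$ is too small for any remaining project, and no exchange beats 149.

149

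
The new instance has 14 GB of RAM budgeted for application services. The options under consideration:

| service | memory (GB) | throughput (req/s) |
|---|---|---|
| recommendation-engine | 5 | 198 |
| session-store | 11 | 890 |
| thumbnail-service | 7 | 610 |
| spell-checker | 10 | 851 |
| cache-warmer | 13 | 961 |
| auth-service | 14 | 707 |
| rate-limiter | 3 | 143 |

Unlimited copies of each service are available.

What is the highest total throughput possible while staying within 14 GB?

1220

Taking 2×thumbnail-service: 14 GB used, 1220 in throughput.
That's the maximum — no swap from here does better than 1220.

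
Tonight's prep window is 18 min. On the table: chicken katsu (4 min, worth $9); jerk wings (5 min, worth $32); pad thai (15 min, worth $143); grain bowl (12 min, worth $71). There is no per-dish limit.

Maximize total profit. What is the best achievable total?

143

Pad thai uses 15 of the 18 min and totals 143.
The spare 3 min is too small for any remaining dish, and no exchange beats 143.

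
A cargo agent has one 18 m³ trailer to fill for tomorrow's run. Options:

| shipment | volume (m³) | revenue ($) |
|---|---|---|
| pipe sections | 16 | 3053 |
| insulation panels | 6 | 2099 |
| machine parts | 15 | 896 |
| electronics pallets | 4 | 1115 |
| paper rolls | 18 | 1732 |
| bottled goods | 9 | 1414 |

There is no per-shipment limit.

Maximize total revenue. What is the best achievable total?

3×insulation panels uses 18 of the 18 m³ and totals 6297.

6297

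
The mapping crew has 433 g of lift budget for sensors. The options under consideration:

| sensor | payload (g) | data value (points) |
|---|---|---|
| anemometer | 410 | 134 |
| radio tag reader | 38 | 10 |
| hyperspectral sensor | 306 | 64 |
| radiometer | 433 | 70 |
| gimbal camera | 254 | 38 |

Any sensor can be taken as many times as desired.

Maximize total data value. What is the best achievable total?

Ranking by ratio (data value/g): anemometer 0.33, radio tag reader 0.26, hyperspectral sensor 0.21.
Anemometer uses 410 of the 433 g and totals 134.
No other feasible combination exceeds 134.

134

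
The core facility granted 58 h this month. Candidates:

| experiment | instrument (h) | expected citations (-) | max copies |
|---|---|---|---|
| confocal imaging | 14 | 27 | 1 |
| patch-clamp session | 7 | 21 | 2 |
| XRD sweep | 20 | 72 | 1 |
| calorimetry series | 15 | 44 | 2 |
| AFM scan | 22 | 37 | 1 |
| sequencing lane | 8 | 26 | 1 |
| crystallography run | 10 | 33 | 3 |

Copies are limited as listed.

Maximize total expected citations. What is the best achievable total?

197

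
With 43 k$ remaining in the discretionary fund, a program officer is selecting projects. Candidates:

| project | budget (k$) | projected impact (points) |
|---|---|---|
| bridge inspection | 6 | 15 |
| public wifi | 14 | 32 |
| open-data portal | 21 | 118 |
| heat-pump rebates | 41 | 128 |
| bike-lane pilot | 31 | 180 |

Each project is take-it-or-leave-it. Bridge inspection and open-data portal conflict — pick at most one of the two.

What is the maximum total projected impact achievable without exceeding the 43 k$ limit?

195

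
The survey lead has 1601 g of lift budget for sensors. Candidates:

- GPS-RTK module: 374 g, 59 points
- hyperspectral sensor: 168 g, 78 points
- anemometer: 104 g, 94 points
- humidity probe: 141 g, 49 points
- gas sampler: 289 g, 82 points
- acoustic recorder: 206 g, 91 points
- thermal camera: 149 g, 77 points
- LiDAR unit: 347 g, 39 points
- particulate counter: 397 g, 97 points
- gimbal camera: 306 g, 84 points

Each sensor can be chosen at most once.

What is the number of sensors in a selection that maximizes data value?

7

Best achievable data value is 574.
One optimal bundle: anemometer + humidity probe + gas sampler + acoustic recorder + thermal camera + particulate counter + gimbal camera (1592 g).
Any selection reaching 574 contains exactly 7 sensors.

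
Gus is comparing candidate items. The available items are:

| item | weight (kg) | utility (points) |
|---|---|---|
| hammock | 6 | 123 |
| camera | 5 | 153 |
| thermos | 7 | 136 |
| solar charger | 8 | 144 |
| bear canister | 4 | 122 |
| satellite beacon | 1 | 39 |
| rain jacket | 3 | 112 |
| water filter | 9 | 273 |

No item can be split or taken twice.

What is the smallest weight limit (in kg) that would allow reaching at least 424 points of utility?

13

Look for the lowest-weight combination reaching 424.
Taking camera + bear canister + satellite beacon + rain jacket gives 426 (≥ 424) for 13 kg.
Any bundle with less than 13 kg falls short of 424.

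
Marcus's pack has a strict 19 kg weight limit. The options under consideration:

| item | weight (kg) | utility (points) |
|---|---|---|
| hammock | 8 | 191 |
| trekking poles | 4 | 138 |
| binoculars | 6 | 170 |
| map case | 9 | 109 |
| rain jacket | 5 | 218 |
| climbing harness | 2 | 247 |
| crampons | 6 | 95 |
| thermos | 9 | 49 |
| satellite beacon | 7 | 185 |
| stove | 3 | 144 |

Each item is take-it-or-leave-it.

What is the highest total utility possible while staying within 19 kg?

800

The ratio heuristic lands on trekking poles + rain jacket + climbing harness + stove (747) but leaves 5 kg idle.
Replace trekking poles with hammock: the trade gains 53 net, giving 800 at 18 kg.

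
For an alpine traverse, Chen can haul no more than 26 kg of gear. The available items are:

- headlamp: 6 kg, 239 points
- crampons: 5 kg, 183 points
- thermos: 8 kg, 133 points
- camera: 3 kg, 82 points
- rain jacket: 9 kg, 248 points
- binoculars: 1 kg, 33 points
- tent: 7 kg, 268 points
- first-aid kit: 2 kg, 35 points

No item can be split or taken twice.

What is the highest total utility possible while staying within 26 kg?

870

By utility per kg: headlamp 39.83, tent 38.29, crampons 36.60 lead.
Greedy by ratio would take headlamp + crampons + camera + binoculars + tent + first-aid kit: 24 kg used, total 840.
Replace crampons and first-aid kit with rain jacket: the trade gains 30 net, giving 870 at 26 kg.
Runner-up headlamp + crampons + camera + binoculars + tent + first-aid kit tops out at 840.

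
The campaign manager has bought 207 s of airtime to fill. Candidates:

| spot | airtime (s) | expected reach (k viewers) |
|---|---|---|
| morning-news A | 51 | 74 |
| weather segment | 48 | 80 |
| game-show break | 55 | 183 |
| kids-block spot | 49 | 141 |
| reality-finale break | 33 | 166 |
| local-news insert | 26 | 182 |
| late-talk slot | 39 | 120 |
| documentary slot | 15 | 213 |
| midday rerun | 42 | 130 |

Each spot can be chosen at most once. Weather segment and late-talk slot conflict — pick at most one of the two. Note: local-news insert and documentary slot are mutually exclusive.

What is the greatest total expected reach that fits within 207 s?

Ranking by ratio (expected reach/s): documentary slot 14.20, local-news insert 7.00, reality-finale break 5.03, game-show break 3.33.
Best packing: game-show break + kids-block spot + reality-finale break + documentary slot + midday rerun — 194 s, 833 total.
Nothing else feasible within 207 s beats 833.

833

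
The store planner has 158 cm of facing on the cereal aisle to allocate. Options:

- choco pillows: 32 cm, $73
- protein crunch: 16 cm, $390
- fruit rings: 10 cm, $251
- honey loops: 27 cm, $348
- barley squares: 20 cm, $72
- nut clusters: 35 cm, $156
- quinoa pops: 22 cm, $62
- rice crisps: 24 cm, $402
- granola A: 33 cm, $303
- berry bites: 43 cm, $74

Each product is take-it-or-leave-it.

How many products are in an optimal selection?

6

The maximum weekly sales within 158 cm is 1850.
One optimal bundle: protein crunch + fruit rings + honey loops + nut clusters + rice crisps + granola A (145 cm).
Every optimal selection uses 6 products.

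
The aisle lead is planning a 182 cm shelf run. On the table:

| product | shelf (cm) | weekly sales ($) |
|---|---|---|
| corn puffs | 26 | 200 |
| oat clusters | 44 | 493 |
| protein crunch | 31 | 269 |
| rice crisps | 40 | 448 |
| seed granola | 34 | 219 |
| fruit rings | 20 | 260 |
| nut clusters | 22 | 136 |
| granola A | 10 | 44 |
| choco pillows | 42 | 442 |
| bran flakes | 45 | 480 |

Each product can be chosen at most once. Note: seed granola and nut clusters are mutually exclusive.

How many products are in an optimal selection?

5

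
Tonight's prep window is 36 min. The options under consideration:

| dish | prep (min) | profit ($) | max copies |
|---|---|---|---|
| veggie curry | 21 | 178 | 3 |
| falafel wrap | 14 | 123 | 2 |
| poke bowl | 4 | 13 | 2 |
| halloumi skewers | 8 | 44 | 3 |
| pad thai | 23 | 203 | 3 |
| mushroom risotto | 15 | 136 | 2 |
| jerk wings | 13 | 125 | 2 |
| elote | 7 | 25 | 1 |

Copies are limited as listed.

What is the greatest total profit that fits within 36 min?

328

Taking the top-ratio dishes first gives halloumi skewers + 2×jerk wings for 294 (34 min).
The 21 min tied up in halloumi skewers and jerk wings is better spent on pad thai — total rises to 328 (36 min).
That's the maximum — no swap from here does better than 328.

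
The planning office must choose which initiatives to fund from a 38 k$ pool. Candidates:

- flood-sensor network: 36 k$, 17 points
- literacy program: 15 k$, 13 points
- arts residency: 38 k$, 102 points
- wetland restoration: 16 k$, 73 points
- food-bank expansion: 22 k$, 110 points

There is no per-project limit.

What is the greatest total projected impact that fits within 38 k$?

183

The ratio ordering already packs tightly: wetland restoration + food-bank expansion, 38 k$, 183.
That's the maximum — no swap from here does better than 183.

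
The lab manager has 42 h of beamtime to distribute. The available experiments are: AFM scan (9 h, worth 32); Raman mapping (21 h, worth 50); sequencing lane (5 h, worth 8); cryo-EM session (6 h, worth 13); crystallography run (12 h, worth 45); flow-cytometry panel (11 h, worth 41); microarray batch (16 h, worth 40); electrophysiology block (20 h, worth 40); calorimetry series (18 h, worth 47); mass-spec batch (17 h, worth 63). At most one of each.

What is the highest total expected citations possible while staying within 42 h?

149

Density check — crystallography run 3.75, flow-cytometry panel 3.73, mass-spec batch 3.71 are the best per h.
The ratio ordering already packs tightly: crystallography run + flow-cytometry panel + mass-spec batch, 40 h, 149.
No other feasible combination exceeds 149.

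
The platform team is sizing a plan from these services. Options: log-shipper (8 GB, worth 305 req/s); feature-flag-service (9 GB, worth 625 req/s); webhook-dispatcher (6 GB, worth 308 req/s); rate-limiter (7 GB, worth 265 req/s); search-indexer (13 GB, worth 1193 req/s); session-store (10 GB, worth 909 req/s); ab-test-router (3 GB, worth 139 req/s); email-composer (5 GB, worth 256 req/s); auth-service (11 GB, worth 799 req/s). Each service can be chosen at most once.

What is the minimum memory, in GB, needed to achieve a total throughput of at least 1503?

19

Need the lightest bundle worth ≥ 1503.
feature-flag-service + session-store: 1534 throughput at 19 GB.
Any bundle with less than 19 GB falls short of 1503.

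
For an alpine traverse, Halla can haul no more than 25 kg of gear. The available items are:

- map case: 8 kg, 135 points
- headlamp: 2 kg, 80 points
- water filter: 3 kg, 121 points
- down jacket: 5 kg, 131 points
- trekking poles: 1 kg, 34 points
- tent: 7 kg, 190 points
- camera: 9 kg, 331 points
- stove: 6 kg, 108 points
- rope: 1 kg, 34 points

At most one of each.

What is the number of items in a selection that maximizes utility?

Optimal total is 807.
water filter + down jacket + trekking poles + tent + camera hits 807 at 25 kg.
All optima have 5 items.

5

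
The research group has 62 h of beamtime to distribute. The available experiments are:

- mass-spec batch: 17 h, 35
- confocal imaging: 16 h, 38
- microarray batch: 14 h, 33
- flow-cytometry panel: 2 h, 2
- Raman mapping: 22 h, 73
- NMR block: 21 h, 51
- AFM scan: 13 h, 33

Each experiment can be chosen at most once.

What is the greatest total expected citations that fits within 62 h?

Density check — Raman mapping 3.32, AFM scan 2.54, NMR block 2.43 are the best per h.
The ratio heuristic lands on flow-cytometry panel + Raman mapping + NMR block + AFM scan (159) but leaves 4 h idle.
The 13 h tied up in AFM scan is better spent on confocal imaging — total rises to 164 (61 h).

164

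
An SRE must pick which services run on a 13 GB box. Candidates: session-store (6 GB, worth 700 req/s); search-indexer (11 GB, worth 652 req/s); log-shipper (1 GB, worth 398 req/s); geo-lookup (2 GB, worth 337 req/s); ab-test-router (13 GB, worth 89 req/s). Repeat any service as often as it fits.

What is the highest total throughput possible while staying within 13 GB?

13×log-shipper uses 13 of the 13 GB and totals 5174.

5174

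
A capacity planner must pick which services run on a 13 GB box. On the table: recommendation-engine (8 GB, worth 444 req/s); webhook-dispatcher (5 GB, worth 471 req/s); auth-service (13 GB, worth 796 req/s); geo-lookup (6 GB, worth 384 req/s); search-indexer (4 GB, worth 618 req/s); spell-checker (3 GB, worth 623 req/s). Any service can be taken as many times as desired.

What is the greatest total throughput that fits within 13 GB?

Ranking by ratio (throughput/GB): spell-checker 207.67, search-indexer 154.50, webhook-dispatcher 94.20.
Best packing: 4×spell-checker — 12 GB, 2492 total.
That's the maximum — no swap from here does better than 2492.

2492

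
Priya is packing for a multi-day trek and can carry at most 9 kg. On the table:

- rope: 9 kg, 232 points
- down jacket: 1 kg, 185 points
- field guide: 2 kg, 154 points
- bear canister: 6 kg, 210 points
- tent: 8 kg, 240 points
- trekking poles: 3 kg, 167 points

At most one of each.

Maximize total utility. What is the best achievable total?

549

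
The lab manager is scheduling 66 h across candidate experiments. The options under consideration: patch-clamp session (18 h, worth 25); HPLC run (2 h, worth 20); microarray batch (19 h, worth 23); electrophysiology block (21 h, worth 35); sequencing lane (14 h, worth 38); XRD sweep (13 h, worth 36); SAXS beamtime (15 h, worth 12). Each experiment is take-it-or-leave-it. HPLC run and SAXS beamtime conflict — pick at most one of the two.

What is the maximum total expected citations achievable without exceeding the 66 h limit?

Density check — HPLC run 10.00, XRD sweep 2.77, sequencing lane 2.71 are the best per h.
Best packing: patch-clamp session + HPLC run + microarray batch + sequencing lane + XRD sweep — 66 h, 142 total.

142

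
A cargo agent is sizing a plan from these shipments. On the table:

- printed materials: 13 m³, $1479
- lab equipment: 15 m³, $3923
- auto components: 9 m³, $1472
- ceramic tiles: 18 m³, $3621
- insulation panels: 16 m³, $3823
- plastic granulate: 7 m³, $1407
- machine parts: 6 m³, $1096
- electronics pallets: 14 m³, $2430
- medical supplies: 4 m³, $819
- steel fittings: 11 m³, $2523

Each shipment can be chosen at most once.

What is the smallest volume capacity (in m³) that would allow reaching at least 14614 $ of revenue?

64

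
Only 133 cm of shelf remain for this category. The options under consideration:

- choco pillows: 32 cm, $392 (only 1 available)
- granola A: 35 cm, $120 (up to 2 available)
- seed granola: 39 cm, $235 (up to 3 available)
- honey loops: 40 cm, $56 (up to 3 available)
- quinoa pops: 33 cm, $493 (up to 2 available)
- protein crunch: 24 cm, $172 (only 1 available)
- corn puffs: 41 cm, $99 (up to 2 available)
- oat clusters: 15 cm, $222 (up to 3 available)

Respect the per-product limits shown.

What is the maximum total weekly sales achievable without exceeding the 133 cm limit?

Density check — quinoa pops 14.94, oat clusters 14.80, choco pillows 12.25, protein crunch 7.17 are the best per cm.
The ratio heuristic lands on 2×quinoa pops + 3×oat clusters (1652) but leaves 22 cm idle.
Replace oat clusters with choco pillows: the trade gains 170 net, giving 1822 at 128 cm.
Nothing else within 133 cm beats 1822.

1822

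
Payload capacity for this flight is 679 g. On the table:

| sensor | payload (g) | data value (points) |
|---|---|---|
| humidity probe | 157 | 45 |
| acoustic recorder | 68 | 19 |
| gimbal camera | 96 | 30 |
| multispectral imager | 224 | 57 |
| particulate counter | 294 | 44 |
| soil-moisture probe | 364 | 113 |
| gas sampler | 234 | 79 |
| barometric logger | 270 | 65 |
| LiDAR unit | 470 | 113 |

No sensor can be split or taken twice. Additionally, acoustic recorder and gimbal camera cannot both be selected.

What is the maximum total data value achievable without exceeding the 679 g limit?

Taking acoustic recorder + soil-moisture probe + gas sampler: 666 g used, 211 in data value.

211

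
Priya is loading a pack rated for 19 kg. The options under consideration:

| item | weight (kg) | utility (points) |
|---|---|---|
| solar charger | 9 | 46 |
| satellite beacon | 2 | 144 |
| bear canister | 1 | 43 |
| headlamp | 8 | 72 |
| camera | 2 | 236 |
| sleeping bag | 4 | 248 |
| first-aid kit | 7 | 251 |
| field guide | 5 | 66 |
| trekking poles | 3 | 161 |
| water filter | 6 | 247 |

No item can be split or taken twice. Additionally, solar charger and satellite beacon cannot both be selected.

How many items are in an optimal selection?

6

Optimal total is 1083.
For example satellite beacon + bear canister + camera + sleeping bag + first-aid kit + trekking poles achieves it, using 19 kg.
Every optimal selection uses 6 items.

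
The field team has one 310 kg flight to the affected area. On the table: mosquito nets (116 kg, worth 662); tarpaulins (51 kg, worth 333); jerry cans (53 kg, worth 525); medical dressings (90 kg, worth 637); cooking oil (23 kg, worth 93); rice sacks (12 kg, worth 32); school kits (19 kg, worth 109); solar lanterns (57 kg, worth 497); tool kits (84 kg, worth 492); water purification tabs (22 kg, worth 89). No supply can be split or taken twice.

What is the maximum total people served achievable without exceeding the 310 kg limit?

Density check — jerry cans 9.91, solar lanterns 8.72, medical dressings 7.08, tarpaulins 6.53 are the best per kg.
A density-first pass picks tarpaulins + jerry cans + medical dressings + rice sacks + school kits + solar lanterns + water purification tabs — 2222 at 304 kg.
Replace tarpaulins and rice sacks and water purification tabs with tool kits: the trade gains 38 net, giving 2260 at 303 kg.
Next best is jerry cans + medical dressings + cooking oil + solar lanterns + tool kits at 2244 (307 kg) — short by 16.

2260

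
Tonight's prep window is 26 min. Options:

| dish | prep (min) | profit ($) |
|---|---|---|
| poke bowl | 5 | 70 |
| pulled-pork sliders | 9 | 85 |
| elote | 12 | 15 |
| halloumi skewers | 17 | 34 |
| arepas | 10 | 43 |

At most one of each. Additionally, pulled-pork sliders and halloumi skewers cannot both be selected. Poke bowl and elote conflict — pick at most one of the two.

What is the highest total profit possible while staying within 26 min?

198

Best packing: poke bowl + pulled-pork sliders + arepas — 24 min, 198 total.
No other feasible combination exceeds 198.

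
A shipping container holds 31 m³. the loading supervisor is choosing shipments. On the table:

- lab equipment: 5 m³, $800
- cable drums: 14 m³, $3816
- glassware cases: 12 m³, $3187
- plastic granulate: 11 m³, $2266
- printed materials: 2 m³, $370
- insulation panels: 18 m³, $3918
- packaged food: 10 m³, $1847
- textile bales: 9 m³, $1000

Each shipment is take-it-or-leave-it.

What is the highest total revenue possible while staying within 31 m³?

7803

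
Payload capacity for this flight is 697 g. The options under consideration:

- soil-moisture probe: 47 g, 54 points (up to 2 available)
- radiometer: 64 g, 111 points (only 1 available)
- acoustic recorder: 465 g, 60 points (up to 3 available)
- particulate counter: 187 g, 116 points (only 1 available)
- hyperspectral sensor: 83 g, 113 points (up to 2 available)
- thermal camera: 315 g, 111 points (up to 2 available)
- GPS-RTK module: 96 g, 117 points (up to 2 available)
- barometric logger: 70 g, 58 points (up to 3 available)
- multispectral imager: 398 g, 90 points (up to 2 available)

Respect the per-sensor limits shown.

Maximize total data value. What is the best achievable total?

799

Greedy by ratio would take 2×soil-moisture probe + radiometer + 2×hyperspectral sensor + 2×GPS-RTK module + 2×barometric logger: 656 g used, total 795.
Replace soil-moisture probe with barometric logger: the trade gains 4 net, giving 799 at 679 g.
That's the maximum — no swap from here does better than 799.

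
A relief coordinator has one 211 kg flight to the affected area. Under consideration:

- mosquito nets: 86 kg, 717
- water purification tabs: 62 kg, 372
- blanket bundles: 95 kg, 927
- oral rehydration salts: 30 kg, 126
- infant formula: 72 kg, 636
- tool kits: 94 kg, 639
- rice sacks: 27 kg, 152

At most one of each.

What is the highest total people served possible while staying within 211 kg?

1796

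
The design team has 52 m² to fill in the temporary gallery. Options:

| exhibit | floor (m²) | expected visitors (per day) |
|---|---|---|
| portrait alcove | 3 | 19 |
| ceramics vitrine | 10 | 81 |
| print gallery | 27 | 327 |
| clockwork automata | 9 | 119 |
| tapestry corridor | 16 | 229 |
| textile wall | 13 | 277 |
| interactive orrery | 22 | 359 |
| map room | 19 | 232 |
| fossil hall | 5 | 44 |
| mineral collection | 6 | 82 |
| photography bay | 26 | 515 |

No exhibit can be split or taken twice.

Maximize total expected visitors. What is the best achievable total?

930

A density-first pass picks textile wall + fossil hall + mineral collection + photography bay — 918 at 50 m².
The 11 m² tied up in fossil hall and mineral collection is better spent on portrait alcove + clockwork automata — total rises to 930 (51 m²).
The closest alternative, textile wall + fossil hall + mineral collection + photography bay, reaches only 918.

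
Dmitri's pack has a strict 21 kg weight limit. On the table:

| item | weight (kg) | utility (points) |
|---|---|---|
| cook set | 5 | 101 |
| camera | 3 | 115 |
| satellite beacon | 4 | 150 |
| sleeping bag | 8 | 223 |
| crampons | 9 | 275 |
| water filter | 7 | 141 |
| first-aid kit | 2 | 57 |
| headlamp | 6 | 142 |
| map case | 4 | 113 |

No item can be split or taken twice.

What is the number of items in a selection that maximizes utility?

5

Optimal total is 658.
For example camera + satellite beacon + sleeping bag + first-aid kit + map case achieves it, using 21 kg.
Every optimal selection uses 5 items.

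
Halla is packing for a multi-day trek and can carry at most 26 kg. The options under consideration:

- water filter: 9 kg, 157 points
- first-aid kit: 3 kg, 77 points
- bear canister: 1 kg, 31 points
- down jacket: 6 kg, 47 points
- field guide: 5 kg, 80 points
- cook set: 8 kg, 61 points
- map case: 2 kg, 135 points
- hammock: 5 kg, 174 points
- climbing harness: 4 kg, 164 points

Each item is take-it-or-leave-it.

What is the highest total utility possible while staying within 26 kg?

741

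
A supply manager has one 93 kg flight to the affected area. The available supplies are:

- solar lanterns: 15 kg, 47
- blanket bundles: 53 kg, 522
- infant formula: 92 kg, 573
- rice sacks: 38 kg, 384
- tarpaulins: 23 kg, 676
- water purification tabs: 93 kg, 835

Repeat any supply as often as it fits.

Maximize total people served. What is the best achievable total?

Ranking by ratio (people served/kg): tarpaulins 29.39, rice sacks 10.11, blanket bundles 9.85, water purification tabs 8.98.
The ratio ordering already packs tightly: 4×tarpaulins, 92 kg, 2704.
Nothing else within 93 kg beats 2704.

2704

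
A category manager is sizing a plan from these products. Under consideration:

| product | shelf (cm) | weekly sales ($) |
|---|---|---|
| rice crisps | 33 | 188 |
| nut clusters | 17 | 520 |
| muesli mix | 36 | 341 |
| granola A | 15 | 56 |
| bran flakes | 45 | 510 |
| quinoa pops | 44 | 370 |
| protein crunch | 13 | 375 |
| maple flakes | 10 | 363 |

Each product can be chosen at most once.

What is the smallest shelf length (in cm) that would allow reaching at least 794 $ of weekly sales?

27

Need the lightest bundle worth ≥ 794.
Taking nut clusters + maple flakes gives 883 (≥ 794) for 27 cm.
Any bundle with less than 27 cm falls short of 794.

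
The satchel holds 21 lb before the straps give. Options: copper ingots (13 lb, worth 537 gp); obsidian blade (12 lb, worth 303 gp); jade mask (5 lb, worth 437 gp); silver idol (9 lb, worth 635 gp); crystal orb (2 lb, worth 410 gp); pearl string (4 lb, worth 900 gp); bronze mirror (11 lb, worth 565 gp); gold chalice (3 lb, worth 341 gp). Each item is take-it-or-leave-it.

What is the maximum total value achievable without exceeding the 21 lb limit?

2382

Density check — pearl string 225.00, crystal orb 205.00, gold chalice 113.67 are the best per lb.
A density-first pass picks jade mask + crystal orb + pearl string + gold chalice — 2088 at 14 lb.
Dropping gold chalice frees 3 lb; slotting in silver idol (9 lb) lifts the total to 2382 at 20 lb.
Next best is jade mask + silver idol + pearl string + gold chalice at 2313 (21 lb) — short by 69.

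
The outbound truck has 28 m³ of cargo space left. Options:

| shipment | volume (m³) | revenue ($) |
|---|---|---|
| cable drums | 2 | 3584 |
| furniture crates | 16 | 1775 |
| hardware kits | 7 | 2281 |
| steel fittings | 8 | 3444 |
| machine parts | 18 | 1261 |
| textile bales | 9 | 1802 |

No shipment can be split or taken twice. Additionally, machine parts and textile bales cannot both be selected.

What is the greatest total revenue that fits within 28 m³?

Best packing: cable drums + hardware kits + steel fittings + textile bales — 26 m³, 11111 total.
Nothing else feasible within 28 m³ beats 11111.

11111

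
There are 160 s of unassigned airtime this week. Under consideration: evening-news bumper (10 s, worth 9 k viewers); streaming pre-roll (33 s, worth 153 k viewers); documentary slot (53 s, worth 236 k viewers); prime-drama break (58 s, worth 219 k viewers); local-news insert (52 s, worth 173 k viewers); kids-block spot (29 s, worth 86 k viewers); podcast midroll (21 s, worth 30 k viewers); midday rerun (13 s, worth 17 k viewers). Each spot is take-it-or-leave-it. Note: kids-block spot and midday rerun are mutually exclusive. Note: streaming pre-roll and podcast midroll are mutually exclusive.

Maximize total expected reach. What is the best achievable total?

625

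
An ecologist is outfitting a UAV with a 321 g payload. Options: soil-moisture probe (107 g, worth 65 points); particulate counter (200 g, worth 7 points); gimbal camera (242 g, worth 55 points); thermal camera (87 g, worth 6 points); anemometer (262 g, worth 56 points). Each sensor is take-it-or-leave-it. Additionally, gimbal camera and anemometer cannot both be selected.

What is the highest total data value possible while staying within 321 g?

Taking the top-ratio sensors first gives soil-moisture probe + thermal camera for 71 (194 g).
The 87 g tied up in thermal camera is better spent on particulate counter — total rises to 72 (307 g).
Nothing else feasible within 321 g beats 72.

72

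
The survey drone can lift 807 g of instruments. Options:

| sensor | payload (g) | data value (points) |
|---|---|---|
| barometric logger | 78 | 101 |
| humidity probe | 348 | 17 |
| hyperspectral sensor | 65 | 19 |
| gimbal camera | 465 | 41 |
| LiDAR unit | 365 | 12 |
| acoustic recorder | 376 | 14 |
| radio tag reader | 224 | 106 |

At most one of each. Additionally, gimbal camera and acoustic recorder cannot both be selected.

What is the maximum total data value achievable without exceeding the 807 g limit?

By data value per g: barometric logger 1.29, radio tag reader 0.47, hyperspectral sensor 0.29, gimbal camera 0.09 lead.
Filling by ratio: barometric logger + humidity probe + hyperspectral sensor + radio tag reader for 243, with 92 g left unused.
The 413 g tied up in humidity probe and hyperspectral sensor is better spent on gimbal camera — total rises to 248 (767 g).

248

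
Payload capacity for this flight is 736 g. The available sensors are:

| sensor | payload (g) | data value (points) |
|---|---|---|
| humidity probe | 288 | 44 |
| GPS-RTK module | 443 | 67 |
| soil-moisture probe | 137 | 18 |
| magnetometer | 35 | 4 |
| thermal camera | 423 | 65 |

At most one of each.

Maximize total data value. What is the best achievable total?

Filling by ratio: humidity probe + thermal camera for 109, with 25 g left unused.
Dropping thermal camera frees 423 g; slotting in GPS-RTK module (443 g) lifts the total to 111 at 731 g.

111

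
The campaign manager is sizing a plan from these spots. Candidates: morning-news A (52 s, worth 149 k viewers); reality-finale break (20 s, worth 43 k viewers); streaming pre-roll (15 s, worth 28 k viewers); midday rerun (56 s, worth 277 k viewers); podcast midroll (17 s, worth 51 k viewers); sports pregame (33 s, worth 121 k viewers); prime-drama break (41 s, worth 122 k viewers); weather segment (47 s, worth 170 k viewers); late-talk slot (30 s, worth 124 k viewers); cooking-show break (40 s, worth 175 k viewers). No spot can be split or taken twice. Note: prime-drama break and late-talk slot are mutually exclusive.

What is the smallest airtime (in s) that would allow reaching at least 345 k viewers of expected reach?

86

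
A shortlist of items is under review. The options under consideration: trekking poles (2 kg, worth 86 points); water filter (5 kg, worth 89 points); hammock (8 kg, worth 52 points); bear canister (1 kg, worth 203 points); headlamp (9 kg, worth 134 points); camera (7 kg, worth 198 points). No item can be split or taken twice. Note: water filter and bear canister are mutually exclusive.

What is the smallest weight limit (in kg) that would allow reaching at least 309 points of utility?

8

Look for the lowest-weight combination reaching 309.
bear canister + camera: 401 utility at 8 kg.
Below 8 kg the best achievable stays under 309.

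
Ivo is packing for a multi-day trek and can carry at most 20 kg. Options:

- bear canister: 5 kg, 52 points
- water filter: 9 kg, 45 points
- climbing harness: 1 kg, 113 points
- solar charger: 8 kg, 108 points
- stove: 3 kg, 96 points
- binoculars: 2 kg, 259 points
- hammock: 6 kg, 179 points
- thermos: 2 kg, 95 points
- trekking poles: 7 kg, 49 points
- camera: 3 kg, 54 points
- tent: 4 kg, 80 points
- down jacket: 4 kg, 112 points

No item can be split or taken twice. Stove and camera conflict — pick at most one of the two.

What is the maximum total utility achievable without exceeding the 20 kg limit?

854

By utility per kg: binoculars 129.50, climbing harness 113.00, thermos 47.50, stove 32.00 lead.
The ratio ordering already packs tightly: climbing harness + stove + binoculars + hammock + thermos + down jacket, 18 kg, 854.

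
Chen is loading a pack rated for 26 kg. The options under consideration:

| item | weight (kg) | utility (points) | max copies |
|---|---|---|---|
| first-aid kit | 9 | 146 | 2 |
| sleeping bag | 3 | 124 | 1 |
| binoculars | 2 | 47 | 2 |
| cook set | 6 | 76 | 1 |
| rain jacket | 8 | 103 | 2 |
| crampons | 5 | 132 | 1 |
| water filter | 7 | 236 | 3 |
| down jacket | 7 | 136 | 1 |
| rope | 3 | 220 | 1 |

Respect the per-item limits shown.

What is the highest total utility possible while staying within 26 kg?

Ranking by ratio (utility/kg): rope 73.33, sleeping bag 41.33, water filter 33.71.
The ratio heuristic lands on sleeping bag + crampons + 2×water filter + rope (948) but leaves 1 kg idle.
The 8 kg tied up in sleeping bag and crampons is better spent on binoculars + water filter — total rises to 975 (26 kg).

975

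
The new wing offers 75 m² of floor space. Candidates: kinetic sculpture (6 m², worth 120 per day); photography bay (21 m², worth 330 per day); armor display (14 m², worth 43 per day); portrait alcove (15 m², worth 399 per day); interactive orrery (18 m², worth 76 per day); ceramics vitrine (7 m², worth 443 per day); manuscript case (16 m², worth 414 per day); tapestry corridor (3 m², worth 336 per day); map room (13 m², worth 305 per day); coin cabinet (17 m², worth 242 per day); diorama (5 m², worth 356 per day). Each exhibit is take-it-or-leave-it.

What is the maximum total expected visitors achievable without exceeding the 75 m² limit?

Filling by ratio: kinetic sculpture + portrait alcove + ceramics vitrine + manuscript case + tapestry corridor + map room + diorama for 2373, with 10 m² left unused.
Dropping map room frees 13 m²; slotting in photography bay (21 m²) lifts the total to 2398 at 73 m².

2398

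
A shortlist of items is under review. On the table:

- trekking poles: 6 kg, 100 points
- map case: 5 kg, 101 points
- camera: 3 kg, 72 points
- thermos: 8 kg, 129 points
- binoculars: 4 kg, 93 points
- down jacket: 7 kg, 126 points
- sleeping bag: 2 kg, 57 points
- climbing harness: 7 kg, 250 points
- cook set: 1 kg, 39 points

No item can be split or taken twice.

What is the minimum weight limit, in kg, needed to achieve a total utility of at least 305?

9

Look for the lowest-weight combination reaching 305.
Taking sleeping bag + climbing harness gives 307 (≥ 305) for 9 kg.
No combination under 9 kg hits 305.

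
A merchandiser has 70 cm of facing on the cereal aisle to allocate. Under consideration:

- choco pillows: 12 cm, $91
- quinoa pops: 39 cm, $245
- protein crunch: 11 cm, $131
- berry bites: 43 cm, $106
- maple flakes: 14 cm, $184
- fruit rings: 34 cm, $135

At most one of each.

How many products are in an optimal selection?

The maximum weekly sales within 70 cm is 560.
quinoa pops + protein crunch + maple flakes hits 560 at 64 cm.
All optima have 3 products.

3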